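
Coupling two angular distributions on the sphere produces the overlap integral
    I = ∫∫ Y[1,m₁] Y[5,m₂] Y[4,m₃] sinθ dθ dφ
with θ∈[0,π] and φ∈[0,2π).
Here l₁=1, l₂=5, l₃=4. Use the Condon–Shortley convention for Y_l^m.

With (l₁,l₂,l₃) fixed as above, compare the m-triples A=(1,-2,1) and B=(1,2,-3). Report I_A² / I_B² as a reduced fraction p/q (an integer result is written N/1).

Shared (l₁,l₂,l₃)=(1,5,4): N and (l;000)² cancel in I_A²/I_B².
A: Δ = 2!·0!·8!/11! = 1/495; Racah Σ t=0..0: t=0:+1/1440 = 1/1440; ⇒ 3j(1 5 4; 1 -2 1)² = 7/165, sgn -1
B: Δ = 2!·0!·8!/11! = 1/495; Racah Σ t=0..0: t=0:+1/10080 = 1/10080; ⇒ 3j(1 5 4; 1 2 -3)² = 1/165, sgn -1
I_A²/I_B² = (7/165)/(1/165) = 7/1

7/1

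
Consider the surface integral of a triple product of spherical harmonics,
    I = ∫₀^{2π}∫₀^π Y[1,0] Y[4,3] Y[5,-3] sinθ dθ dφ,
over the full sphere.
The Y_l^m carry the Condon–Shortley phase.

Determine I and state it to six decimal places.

-0.196426

Checks pass: Σm=0; 10 even; l₃=5∈[3,5].
(2·1+1)(2·4+1)(2·5+1) = 297
Δ: 0! 2! 8! / 11! → 1/495
sum: t=0:+1/576 = 1/576
3j²(1 4 5; 0 0 0) = Δ·Π!·Σ² = 5/99  (sign -1)
sum: t=0:+1/5040 = 1/5040
3j²(1 4 5; 0 3 -3) = Δ·Π!·Σ² = 16/495  (sign +1)
combine: 4πI² = 297·5/99·16/495 = 16/33
take √, sign -1: I = -0.19642560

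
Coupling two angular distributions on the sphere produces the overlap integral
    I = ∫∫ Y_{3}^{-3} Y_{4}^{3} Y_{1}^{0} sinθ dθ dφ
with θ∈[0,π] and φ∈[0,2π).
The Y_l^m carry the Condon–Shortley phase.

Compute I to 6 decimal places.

m-sum 0 ✓  L=8 even ✓  1≤1≤7 ✓
Π(2lᵢ+1) = 7×9×3 = 189
triangle coeff Δ(3,4,1) = 1/252
Σ_t [3,3]: t=3:−1/36 = -1/36
(3j)²=4/63 [(3 4 1; 0 0 0)], sign=+1
Σ_t [6,6]: t=6:+1/720 = 1/720
(3j)²=1/36 [(3 4 1; -3 3 0)], sign=-1
⇒ 4πI² = 1/3
I = (-1)√(1/3/(4π)) = -0.16286750

-0.162868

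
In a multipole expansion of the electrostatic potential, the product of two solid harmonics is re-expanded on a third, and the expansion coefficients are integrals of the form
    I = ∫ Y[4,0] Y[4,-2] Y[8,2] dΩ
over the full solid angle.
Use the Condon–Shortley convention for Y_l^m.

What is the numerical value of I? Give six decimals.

0.187970

Checks pass: Σm=0; 16 even; l₃=8∈[0,8].
(2·4+1)(2·4+1)(2·8+1) = 1377
Δ: 0! 8! 8! / 17! → 1/218790
sum: t=0:+1/331776 = 1/331776
3j²(4 4 8; 0 0 0) = Δ·Π!·Σ² = 490/21879  (sign +1)
sum: t=0:+1/829440 = 1/829440
3j²(4 4 8; 0 -2 2) = Δ·Π!·Σ² = 35/2431  (sign +1)
combine: 4πI² = 1377·490/21879·35/2431 = 154350/347633
take √, sign +1: I = 0.18796972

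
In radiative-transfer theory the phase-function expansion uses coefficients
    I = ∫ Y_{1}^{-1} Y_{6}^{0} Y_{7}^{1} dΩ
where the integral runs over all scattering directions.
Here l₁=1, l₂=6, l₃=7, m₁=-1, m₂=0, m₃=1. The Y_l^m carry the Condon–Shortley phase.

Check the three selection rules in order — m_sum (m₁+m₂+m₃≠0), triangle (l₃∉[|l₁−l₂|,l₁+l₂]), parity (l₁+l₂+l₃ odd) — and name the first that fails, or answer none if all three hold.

none

m₁+m₂+m₃ = -1 + 0 + 1 = 0  ✓
triangle: |1−6|=5 ≤ l₃=7 ≤ 1+6=7  ✓
parity: l₁+l₂+l₃ = 14 is even  ✓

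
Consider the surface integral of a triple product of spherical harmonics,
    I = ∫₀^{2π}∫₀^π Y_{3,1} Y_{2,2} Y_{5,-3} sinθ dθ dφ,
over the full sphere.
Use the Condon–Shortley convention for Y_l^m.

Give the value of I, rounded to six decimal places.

-0.200476

Rules hold: Σm=0, L=10 even, 1≤5≤5.
N = 7·5·11 = 385
Δ = 0!·6!·4!/11! = 1/2310
Racah Σ t=0..0: t=0:+1/144 = 1/144
⇒ 3j(3 2 5; 0 0 0)² = 10/231, sgn -1
Racah Σ t=0..0: t=0:+1/1152 = 1/1152
⇒ 3j(3 2 5; 1 2 -3)² = 1/33, sgn +1
4πI² = N·(3j₀)²·(3jₘ)² = 50/99
I = -1·√(0.505051/4π) = -0.20047604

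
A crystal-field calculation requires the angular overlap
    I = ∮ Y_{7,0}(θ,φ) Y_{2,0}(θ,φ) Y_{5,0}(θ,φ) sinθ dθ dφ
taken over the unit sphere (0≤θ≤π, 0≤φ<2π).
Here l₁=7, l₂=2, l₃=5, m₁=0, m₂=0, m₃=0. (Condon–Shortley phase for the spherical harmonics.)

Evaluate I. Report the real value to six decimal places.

Checks pass: Σm=0; 14 even; l₃=5∈[5,9].
(2·7+1)(2·2+1)(2·5+1) = 825
Δ: 4! 10! 0! / 15! → 1/15015
sum: t=2:+1/57600 = 1/57600
3j²(7 2 5; 0 0 0) = Δ·Π!·Σ² = 21/715  (sign -1)
(m-triple is (0,0,0) — same symbol as above.)
combine: 4πI² = 825·21/715·21/715 = 1323/1859
take √, sign +1: I = 0.23797717

0.237977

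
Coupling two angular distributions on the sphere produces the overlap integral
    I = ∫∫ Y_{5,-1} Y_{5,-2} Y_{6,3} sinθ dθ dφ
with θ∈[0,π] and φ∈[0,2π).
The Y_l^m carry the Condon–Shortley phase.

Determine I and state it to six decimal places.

Rules hold: Σm=0, L=16 even, 0≤6≤10.
N = 11·11·13 = 1573
Δ = 4!·6!·6!/17! = 1/28588560
Racah Σ t=0..4: t=0:+1/345600 t=1:−1/13824 t=2:+1/5184 t=3:−1/13824 t=4:+1/345600 = 7/129600
⇒ 3j(5 5 6; 0 0 0)² = 80/7293, sgn +1
Racah Σ t=0..3: t=0:+1/622080 t=1:−1/34560 t=2:+1/23040 t=3:−1/155520 = 1/103680
⇒ 3j(5 5 6; -1 -2 3)² = 9/2431, sgn -1
4πI² = N·(3j₀)²·(3jₘ)² = 240/3757
I = -1·√(0.0638808/4π) = -0.07129845

-0.071298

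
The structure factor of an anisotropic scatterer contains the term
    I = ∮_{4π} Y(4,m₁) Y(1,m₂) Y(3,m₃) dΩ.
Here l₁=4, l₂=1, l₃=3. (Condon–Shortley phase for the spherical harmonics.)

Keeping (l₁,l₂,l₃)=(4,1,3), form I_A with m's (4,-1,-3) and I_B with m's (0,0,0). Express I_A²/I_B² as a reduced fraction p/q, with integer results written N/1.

7/4

Shared (l₁,l₂,l₃)=(4,1,3): N and (l;000)² cancel in I_A²/I_B².
A: Δ = 2!·6!·0!/9! = 1/252; Racah Σ t=0..0: t=0:+1/1440 = 1/1440; ⇒ 3j(4 1 3; 4 -1 -3)² = 1/9, sgn +1
B: Δ = 2!·6!·0!/9! = 1/252; Racah Σ t=1..1: t=1:−1/36 = -1/36; ⇒ 3j(4 1 3; 0 0 0)² = 4/63, sgn +1
I_A²/I_B² = (1/9)/(4/63) = 7/4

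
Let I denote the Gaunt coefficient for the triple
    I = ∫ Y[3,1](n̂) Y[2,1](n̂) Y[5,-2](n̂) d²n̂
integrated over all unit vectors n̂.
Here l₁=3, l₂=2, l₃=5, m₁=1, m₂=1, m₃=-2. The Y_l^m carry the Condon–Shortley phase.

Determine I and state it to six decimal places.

m-sum 0 ✓  L=10 even ✓  1≤5≤5 ✓
Π(2lᵢ+1) = 7×5×11 = 385
triangle coeff Δ(3,2,5) = 1/2310
Σ_t [0,0]: t=0:+1/144 = 1/144
(3j)²=10/231 [(3 2 5; 0 0 0)], sign=-1
Σ_t [0,0]: t=0:+1/288 = 1/288
(3j)²=1/22 [(3 2 5; 1 1 -2)], sign=-1
⇒ 4πI² = 25/33
I = (+1)√(25/33/(4π)) = 0.24553200

0.245532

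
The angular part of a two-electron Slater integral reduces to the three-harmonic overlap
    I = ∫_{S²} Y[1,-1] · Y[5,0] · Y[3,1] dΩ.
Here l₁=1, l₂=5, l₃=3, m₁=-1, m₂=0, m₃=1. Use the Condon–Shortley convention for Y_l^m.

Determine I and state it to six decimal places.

|1−5|≤3≤1+5 violated ⇒ I = 0

0.000000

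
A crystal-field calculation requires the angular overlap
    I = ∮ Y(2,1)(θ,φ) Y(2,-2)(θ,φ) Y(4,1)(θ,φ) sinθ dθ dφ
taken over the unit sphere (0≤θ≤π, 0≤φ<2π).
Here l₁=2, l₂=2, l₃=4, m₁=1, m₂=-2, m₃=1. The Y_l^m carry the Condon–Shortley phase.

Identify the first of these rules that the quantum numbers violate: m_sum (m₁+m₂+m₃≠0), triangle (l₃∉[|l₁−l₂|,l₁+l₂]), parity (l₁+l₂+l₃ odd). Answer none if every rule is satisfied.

none

azimuthal sum: 1 − 2 + 1 = 0  ✓
0 ≤ 4 ≤ 4 (triangle on l)  ✓
L = 2 + 2 + 4 = 8 (even)  ✓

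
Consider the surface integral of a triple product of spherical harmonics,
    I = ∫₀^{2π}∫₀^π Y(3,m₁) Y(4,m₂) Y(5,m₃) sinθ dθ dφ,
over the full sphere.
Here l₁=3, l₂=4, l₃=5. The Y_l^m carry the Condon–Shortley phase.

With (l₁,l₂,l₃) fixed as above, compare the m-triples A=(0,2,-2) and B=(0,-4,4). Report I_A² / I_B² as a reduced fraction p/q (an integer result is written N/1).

l's match ⇒ only the (l;m) 3-j factors differ between A and B.
A: triangle coeff Δ(3,4,5) = 1/180180; Σ_t [0,2]: t=0:+1/8640 t=1:−1/480 t=2:+1/576 = -1/4320; (3j)²=1/2145 [(3 4 5; 0 2 -2)], sign=+1
B: triangle coeff Δ(3,4,5) = 1/180180; Σ_t [0,0]: t=0:+1/8640 = 1/8640; (3j)²=28/715 [(3 4 5; 0 -4 4)], sign=-1
I_A²/I_B² = (1/2145)/(28/715) = 1/84

1/84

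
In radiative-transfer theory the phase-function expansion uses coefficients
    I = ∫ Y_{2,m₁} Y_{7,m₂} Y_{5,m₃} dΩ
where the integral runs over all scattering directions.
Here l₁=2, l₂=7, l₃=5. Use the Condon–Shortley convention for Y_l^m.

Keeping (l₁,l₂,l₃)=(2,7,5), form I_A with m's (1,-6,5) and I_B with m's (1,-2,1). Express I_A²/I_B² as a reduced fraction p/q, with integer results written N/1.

l's match ⇒ only the (l;m) 3-j factors differ between A and B.
A: triangle coeff Δ(2,7,5) = 1/15015; Σ_t [1,1]: t=1:−1/21772800 = -1/21772800; (3j)²=2/105 [(2 7 5; 1 -6 5)], sign=-1
B: triangle coeff Δ(2,7,5) = 1/15015; Σ_t [1,1]: t=1:−1/103680 = -1/103680; (3j)²=4/143 [(2 7 5; 1 -2 1)], sign=-1
I_A²/I_B² = (2/105)/(4/143) = 143/210

143/210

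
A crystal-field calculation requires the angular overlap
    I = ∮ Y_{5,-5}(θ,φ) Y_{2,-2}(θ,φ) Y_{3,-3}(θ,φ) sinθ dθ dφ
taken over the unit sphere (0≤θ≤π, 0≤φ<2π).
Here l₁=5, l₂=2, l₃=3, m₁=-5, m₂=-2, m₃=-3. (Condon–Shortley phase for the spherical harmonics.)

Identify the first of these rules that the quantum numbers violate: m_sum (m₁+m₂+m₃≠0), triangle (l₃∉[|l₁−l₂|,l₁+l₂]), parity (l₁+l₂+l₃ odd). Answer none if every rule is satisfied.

m_sum

azimuthal sum: -5 − 2 − 3 = -10  ✗
3 ≤ 3 ≤ 7 (triangle on l)
L = 5 + 2 + 3 = 10 (even)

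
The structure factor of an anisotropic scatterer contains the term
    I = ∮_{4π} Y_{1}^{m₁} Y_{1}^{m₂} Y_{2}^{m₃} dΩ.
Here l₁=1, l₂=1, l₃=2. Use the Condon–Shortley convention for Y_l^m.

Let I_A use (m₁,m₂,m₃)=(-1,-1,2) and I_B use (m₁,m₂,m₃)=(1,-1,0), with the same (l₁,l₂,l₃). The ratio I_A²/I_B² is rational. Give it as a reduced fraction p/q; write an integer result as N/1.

6/1

l's match ⇒ only the (l;m) 3-j factors differ between A and B.
A: triangle coeff Δ(1,1,2) = 1/30; Σ_t [0,0]: t=0:+1/4 = 1/4; (3j)²=1/5 [(1 1 2; -1 -1 2)], sign=+1
B: triangle coeff Δ(1,1,2) = 1/30; Σ_t [0,0]: t=0:+1/4 = 1/4; (3j)²=1/30 [(1 1 2; 1 -1 0)], sign=+1
I_A²/I_B² = (1/5)/(1/30) = 6/1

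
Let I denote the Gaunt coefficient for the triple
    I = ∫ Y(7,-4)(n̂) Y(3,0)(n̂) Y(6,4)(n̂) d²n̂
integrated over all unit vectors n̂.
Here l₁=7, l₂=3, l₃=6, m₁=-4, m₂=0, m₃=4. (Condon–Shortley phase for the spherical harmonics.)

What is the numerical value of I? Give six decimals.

-0.078810

Rules hold: Σm=0, L=16 even, 4≤6≤10.
N = 15·7·13 = 1365
Δ = 4!·10!·2!/17! = 1/2042040
Racah Σ t=1..3: t=1:−1/207360 t=2:+1/57600 t=3:−1/207360 = 1/129600
⇒ 3j(7 3 6; 0 0 0)² = 168/12155, sgn +1
Racah Σ t=1..3: t=1:−1/43545600 t=2:+1/1451520 t=3:−1/967680 = -1/2721600
⇒ 3j(7 3 6; -4 0 4)² = 32/7735, sgn -1
4πI² = N·(3j₀)²·(3jₘ)² = 16128/206635
I = -1·√(0.0780507/4π) = -0.07881037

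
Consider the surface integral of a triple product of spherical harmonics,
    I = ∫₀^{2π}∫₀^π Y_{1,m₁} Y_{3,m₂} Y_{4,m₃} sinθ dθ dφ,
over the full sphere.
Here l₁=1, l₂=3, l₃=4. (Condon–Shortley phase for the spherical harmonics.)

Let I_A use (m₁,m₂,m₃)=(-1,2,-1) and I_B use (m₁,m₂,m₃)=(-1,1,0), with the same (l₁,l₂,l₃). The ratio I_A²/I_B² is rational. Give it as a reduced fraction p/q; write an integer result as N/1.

1/2

Same 1,3,4: normalisation and zero-m 3j drop out of the ratio.
A: Δ: 0! 2! 6! / 9! → 1/252; sum: t=0:+1/240 = 1/240; 3j²(1 3 4; -1 2 -1) = Δ·Π!·Σ² = 1/84  (sign -1)
B: Δ: 0! 2! 6! / 9! → 1/252; sum: t=0:+1/96 = 1/96; 3j²(1 3 4; -1 1 0) = Δ·Π!·Σ² = 1/42  (sign +1)
I_A²/I_B² = (1/84)/(1/42) = 1/2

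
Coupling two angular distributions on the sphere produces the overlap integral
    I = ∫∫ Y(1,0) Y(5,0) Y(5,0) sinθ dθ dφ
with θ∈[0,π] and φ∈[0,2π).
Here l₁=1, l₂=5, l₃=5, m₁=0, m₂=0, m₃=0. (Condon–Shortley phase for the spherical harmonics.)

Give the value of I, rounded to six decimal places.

Σlᵢ=11 odd — θ-integrand is odd under cosθ→−cosθ; I=0

0.000000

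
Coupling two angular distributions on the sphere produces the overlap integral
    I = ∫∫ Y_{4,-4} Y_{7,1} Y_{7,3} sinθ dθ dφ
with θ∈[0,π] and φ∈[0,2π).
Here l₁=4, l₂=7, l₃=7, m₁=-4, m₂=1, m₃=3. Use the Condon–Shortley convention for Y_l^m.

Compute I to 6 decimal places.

Checks pass: Σm=0; 18 even; l₃=7∈[3,11].
(2·4+1)(2·7+1)(2·7+1) = 2025
Δ: 4! 4! 10! / 19! → 1/58198140
sum: t=0:+1/17418240 t=1:−1/622080 t=2:+1/230400 t=3:−1/622080 t=4:+1/17418240 = 1/806400
3j²(4 7 7; 0 0 0) = Δ·Π!·Σ² = 2268/230945  (sign -1)
sum: t=4:+1/9953280 = 1/9953280
3j²(4 7 7; -4 1 3) = Δ·Π!·Σ² = 2450/138567  (sign +1)
combine: 4πI² = 2025·2268/230945·2450/138567 = 750141000/2133423721
take √, sign -1: I = -0.16727381

-0.167274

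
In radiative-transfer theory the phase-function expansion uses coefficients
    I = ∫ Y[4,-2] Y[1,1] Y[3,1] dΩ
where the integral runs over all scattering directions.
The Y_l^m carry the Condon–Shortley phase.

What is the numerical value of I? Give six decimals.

Rules hold: Σm=0, L=8 even, 3≤3≤5.
N = 9·3·7 = 189
Δ = 2!·6!·0!/9! = 1/252
Racah Σ t=1..1: t=1:−1/36 = -1/36
⇒ 3j(4 1 3; 0 0 0)² = 4/63, sgn +1
Racah Σ t=2..2: t=2:+1/96 = 1/96
⇒ 3j(4 1 3; -2 1 1)² = 5/84, sgn +1
4πI² = N·(3j₀)²·(3jₘ)² = 5/7
I = +1·√(0.714286/4π) = 0.23841361

0.238414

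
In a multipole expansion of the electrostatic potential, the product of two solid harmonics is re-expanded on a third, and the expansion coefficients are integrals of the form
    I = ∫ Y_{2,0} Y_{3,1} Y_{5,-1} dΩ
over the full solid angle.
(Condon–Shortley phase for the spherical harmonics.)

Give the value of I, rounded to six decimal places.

-0.227318

Checks pass: Σm=0; 10 even; l₃=5∈[1,5].
(2·2+1)(2·3+1)(2·5+1) = 385
Δ: 0! 4! 6! / 11! → 1/2310
sum: t=0:+1/144 = 1/144
3j²(2 3 5; 0 0 0) = Δ·Π!·Σ² = 10/231  (sign -1)
sum: t=0:+1/192 = 1/192
3j²(2 3 5; 0 1 -1) = Δ·Π!·Σ² = 3/77  (sign +1)
combine: 4πI² = 385·10/231·3/77 = 50/77
take √, sign -1: I = -0.22731846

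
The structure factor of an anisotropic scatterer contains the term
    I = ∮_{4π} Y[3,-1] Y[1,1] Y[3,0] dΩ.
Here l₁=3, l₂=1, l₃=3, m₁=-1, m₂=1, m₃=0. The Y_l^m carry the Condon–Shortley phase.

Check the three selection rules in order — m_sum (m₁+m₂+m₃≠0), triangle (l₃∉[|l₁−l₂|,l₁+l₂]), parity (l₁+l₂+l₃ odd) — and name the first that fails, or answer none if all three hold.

azimuthal sum: -1 + 1 + 0 = 0  ✓
2 ≤ 3 ≤ 4 (triangle on l)  ✓
L = 3 + 1 + 3 = 7 (odd)  ✗

parity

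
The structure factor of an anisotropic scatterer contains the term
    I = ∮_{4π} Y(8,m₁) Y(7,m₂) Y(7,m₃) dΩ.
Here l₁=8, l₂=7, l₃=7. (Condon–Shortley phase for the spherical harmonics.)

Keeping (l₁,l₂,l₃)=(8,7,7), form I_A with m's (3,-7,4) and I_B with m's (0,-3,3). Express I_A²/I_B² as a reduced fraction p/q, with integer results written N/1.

210210/96721

Shared (l₁,l₂,l₃)=(8,7,7): N and (l;000)² cancel in I_A²/I_B².
A: Δ = 8!·8!·6!/23! = 1/22086194130; Racah Σ t=0..0: t=0:+1/20901888000 = 1/20901888000; ⇒ 3j(8 7 7; 3 -7 4)² = 77/7429, sgn -1
B: Δ = 8!·8!·6!/23! = 1/22086194130; Racah Σ t=0..4: t=0:+1/78033715200 t=1:−1/914457600 t=2:+1/99532800 t=3:−1/62208000 t=4:+1/238878720 = -3421/1170505728000; ⇒ 3j(8 7 7; 0 -3 3)² = 96721/20281170, sgn -1
I_A²/I_B² = (77/7429)/(96721/20281170) = 210210/96721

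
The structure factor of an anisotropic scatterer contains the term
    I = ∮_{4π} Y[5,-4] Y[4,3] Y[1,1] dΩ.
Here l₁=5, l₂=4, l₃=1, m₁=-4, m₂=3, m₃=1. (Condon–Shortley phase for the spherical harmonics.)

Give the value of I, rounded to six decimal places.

0.294638

m-sum 0 ✓  L=10 even ✓  1≤1≤9 ✓
Π(2lᵢ+1) = 11×9×3 = 297
triangle coeff Δ(5,4,1) = 1/495
Σ_t [4,4]: t=4:+1/576 = 1/576
(3j)²=5/99 [(5 4 1; 0 0 0)], sign=-1
Σ_t [7,7]: t=7:−1/10080 = -1/10080
(3j)²=4/55 [(5 4 1; -4 3 1)], sign=-1
⇒ 4πI² = 12/11
I = (+1)√(12/11/(4π)) = 0.29463840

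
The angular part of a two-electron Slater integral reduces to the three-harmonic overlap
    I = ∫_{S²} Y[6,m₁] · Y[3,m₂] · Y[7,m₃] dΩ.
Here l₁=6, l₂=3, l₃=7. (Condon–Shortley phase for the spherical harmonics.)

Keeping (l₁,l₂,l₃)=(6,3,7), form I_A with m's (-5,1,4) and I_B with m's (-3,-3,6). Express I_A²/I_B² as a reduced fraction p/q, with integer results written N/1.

Same 6,3,7: normalisation and zero-m 3j drop out of the ratio.
A: Δ: 2! 10! 4! / 17! → 1/2042040; sum: t=1:−1/21772800 t=2:+1/2903040 = 13/43545600; 3j²(6 3 7; -5 1 4) = Δ·Π!·Σ² = 143/7140  (sign -1)
B: Δ: 2! 10! 4! / 17! → 1/2042040; sum: t=0:+1/17418240 = 1/17418240; 3j²(6 3 7; -3 -3 6) = Δ·Π!·Σ² = 15/952  (sign -1)
I_A²/I_B² = (143/7140)/(15/952) = 286/225

286/225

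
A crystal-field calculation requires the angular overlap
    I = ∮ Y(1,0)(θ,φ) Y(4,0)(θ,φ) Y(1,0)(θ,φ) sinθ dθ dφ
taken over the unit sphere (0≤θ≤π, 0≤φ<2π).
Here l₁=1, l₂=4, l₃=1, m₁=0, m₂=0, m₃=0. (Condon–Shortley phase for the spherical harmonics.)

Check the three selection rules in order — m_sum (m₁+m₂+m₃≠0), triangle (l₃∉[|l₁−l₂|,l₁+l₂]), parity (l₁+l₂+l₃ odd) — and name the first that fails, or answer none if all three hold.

triangle

Σmᵢ = 0  ✓
l₃∈[|l₁−l₂|,l₁+l₂]=[3,5], have l₃=1  ✗
Σlᵢ = 6 ⇒ even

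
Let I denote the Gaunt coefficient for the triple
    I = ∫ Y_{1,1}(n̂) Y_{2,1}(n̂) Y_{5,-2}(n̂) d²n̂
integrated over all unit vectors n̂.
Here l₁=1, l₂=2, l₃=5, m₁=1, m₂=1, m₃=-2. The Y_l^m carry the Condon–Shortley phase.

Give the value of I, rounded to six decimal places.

|1−2|≤5≤1+2 violated ⇒ I = 0

0.000000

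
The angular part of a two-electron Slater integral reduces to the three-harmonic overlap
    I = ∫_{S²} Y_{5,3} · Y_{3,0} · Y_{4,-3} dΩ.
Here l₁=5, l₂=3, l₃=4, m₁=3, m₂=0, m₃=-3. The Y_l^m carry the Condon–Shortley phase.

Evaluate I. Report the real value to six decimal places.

Checks pass: Σm=0; 12 even; l₃=4∈[2,8].
(2·5+1)(2·3+1)(2·4+1) = 693
Δ: 4! 6! 2! / 13! → 1/180180
sum: t=1:−1/576 t=2:+1/144 t=3:−1/576 = 1/288
3j²(5 3 4; 0 0 0) = Δ·Π!·Σ² = 20/1001  (sign +1)
sum: t=1:−1/1440 t=2:+1/2880 = -1/2880
3j²(5 3 4; 3 0 -3) = Δ·Π!·Σ² = 7/715  (sign +1)
combine: 4πI² = 693·20/1001·7/715 = 252/1859
take √, sign +1: I = 0.10386175

0.103862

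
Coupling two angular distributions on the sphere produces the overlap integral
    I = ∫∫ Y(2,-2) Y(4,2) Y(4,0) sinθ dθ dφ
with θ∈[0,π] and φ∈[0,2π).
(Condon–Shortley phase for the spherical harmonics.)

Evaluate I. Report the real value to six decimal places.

-0.190365

m-sum 0 ✓  L=10 even ✓  2≤4≤6 ✓
Π(2lᵢ+1) = 5×9×9 = 405
triangle coeff Δ(2,4,4) = 1/13860
Σ_t [0,2]: t=0:+1/192 t=1:−1/36 t=2:+1/192 = -5/288
(3j)²=20/693 [(2 4 4; 0 0 0)], sign=-1
Σ_t [2,2]: t=2:+1/192 = 1/192
(3j)²=3/77 [(2 4 4; -2 2 0)], sign=+1
⇒ 4πI² = 2700/5929
I = (-1)√(2700/5929/(4π)) = -0.19036462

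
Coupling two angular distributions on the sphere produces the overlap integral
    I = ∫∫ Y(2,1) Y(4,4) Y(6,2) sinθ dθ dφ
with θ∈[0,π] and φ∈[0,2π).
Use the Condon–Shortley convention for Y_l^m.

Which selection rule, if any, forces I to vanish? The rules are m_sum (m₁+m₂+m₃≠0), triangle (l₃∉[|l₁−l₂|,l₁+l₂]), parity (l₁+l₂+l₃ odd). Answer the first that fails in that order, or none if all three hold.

Σmᵢ = 7  ✗
l₃∈[|l₁−l₂|,l₁+l₂]=[2,6], have l₃=6
Σlᵢ = 12 ⇒ even

m_sum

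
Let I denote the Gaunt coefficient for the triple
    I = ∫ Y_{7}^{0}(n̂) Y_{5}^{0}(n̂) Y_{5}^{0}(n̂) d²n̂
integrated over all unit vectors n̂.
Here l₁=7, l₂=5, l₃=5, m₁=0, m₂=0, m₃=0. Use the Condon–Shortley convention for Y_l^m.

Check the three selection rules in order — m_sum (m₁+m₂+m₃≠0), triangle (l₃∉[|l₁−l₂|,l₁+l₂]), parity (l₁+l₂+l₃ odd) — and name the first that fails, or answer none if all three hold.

m₁+m₂+m₃ = 0 + 0 + 0 = 0  ✓
triangle: |7−5|=2 ≤ l₃=5 ≤ 7+5=12  ✓
parity: l₁+l₂+l₃ = 17 is odd  ✗

parity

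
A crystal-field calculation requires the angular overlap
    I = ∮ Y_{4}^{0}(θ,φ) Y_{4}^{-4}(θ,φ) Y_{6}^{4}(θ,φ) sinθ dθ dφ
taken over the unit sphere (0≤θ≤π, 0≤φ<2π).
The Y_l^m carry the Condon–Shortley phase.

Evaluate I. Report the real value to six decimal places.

m-sum 0 ✓  L=14 even ✓  0≤6≤8 ✓
Π(2lᵢ+1) = 9×9×13 = 1053
triangle coeff Δ(4,4,6) = 1/1261260
Σ_t [0,2]: t=0:+1/4608 t=1:−1/1296 t=2:+1/4608 = -7/20736
(3j)²=20/1287 [(4 4 6; 0 0 0)], sign=-1
Σ_t [0,0]: t=0:+1/69120 = 1/69120
(3j)²=4/143 [(4 4 6; 0 -4 4)], sign=+1
⇒ 4πI² = 720/1573
I = (-1)√(720/1573/(4π)) = -0.19085211

-0.190852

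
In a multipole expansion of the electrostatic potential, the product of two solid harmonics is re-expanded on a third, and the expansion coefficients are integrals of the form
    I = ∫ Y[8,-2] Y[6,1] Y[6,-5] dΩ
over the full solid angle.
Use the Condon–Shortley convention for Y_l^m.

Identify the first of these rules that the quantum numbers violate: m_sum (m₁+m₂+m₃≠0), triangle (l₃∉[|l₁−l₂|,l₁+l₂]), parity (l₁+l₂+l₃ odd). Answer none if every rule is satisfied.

m_sum

Σmᵢ = -6  ✗
l₃∈[|l₁−l₂|,l₁+l₂]=[2,14], have l₃=6
Σlᵢ = 20 ⇒ even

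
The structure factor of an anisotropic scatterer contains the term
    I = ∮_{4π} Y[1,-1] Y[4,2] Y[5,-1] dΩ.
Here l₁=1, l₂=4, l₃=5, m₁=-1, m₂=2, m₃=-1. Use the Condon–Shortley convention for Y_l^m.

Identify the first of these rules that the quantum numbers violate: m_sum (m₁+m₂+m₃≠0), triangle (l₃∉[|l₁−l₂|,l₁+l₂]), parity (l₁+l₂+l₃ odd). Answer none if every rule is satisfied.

none

m₁+m₂+m₃ = -1 + 2 − 1 = 0  ✓
triangle: |1−4|=3 ≤ l₃=5 ≤ 1+4=5  ✓
parity: l₁+l₂+l₃ = 10 is even  ✓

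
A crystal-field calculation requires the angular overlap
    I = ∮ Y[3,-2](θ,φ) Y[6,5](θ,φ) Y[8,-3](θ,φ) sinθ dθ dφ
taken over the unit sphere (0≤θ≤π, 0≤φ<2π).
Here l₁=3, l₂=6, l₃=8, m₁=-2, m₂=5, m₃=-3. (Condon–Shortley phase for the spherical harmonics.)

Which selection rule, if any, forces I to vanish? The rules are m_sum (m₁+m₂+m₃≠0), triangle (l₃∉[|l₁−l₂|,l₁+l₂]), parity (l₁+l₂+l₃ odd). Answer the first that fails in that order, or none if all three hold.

azimuthal sum: -2 + 5 − 3 = 0  ✓
3 ≤ 8 ≤ 9 (triangle on l)  ✓
L = 3 + 6 + 8 = 17 (odd)  ✗

parity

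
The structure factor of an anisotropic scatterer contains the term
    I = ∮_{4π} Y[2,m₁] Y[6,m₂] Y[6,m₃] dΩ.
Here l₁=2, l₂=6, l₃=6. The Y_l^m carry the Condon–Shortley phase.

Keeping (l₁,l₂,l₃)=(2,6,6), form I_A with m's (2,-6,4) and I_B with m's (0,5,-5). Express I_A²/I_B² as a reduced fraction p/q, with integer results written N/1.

l's match ⇒ only the (l;m) 3-j factors differ between A and B.
A: triangle coeff Δ(2,6,6) = 1/90090; Σ_t [0,0]: t=0:+1/14515200 = 1/14515200; (3j)²=2/455 [(2 6 6; 2 -6 4)], sign=+1
B: triangle coeff Δ(2,6,6) = 1/90090; Σ_t [1,2]: t=1:−1/3628800 t=2:+1/1451520 = 1/2419200; (3j)²=11/910 [(2 6 6; 0 5 -5)], sign=-1
I_A²/I_B² = (2/455)/(11/910) = 4/11

4/11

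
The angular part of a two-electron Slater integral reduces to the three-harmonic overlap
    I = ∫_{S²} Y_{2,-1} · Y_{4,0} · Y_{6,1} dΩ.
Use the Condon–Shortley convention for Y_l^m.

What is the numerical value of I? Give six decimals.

-0.210395

Checks pass: Σm=0; 12 even; l₃=6∈[2,6].
(2·2+1)(2·4+1)(2·6+1) = 585
Δ: 0! 4! 8! / 13! → 1/6435
sum: t=0:+1/2304 = 1/2304
3j²(2 4 6; 0 0 0) = Δ·Π!·Σ² = 5/143  (sign +1)
sum: t=0:+1/3456 = 1/3456
3j²(2 4 6; -1 0 1) = Δ·Π!·Σ² = 35/1287  (sign -1)
combine: 4πI² = 585·5/143·35/1287 = 875/1573
take √, sign -1: I = -0.21039467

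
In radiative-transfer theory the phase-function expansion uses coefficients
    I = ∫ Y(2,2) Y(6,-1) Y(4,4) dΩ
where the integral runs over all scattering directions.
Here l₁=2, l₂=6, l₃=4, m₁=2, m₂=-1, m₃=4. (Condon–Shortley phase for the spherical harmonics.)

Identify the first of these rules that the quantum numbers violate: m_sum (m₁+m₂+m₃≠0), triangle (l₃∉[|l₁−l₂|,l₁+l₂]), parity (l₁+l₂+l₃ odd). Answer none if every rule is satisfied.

m_sum

azimuthal sum: 2 − 1 + 4 = 5  ✗
4 ≤ 4 ≤ 8 (triangle on l)
L = 2 + 6 + 4 = 12 (even)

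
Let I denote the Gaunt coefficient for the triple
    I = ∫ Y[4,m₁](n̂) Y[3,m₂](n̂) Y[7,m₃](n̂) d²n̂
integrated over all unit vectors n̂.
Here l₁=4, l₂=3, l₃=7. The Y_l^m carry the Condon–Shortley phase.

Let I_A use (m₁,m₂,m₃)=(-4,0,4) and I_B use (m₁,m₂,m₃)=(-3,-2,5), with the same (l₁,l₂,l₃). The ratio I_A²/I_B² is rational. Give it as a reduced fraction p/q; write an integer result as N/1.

5/48

Shared (l₁,l₂,l₃)=(4,3,7): N and (l;000)² cancel in I_A²/I_B².
A: Δ = 0!·8!·6!/15! = 1/45045; Racah Σ t=0..0: t=0:+1/1451520 = 1/1451520; ⇒ 3j(4 3 7; -4 0 4)² = 1/273, sgn -1
B: Δ = 0!·8!·6!/15! = 1/45045; Racah Σ t=0..0: t=0:+1/604800 = 1/604800; ⇒ 3j(4 3 7; -3 -2 5)² = 16/455, sgn +1
I_A²/I_B² = (1/273)/(16/455) = 5/48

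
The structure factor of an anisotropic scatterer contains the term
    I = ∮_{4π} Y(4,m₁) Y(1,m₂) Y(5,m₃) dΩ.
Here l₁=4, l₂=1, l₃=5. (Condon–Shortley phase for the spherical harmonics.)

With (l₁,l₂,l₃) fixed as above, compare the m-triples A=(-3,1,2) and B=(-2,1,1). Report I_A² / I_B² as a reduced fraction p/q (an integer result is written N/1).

Shared (l₁,l₂,l₃)=(4,1,5): N and (l;000)² cancel in I_A²/I_B².
A: Δ = 0!·8!·2!/11! = 1/495; Racah Σ t=0..0: t=0:+1/10080 = 1/10080; ⇒ 3j(4 1 5; -3 1 2)² = 1/165, sgn -1
B: Δ = 0!·8!·2!/11! = 1/495; Racah Σ t=0..0: t=0:+1/2880 = 1/2880; ⇒ 3j(4 1 5; -2 1 1)² = 2/165, sgn +1
I_A²/I_B² = (1/165)/(2/165) = 1/2

1/2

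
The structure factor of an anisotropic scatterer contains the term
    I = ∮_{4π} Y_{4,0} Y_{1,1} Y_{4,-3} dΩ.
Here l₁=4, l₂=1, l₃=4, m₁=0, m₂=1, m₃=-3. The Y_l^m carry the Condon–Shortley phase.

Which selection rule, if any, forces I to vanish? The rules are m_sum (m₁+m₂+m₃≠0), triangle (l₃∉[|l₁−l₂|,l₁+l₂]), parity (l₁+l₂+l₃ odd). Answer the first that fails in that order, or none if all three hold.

Σmᵢ = -2  ✗
l₃∈[|l₁−l₂|,l₁+l₂]=[3,5], have l₃=4
Σlᵢ = 9 ⇒ odd

m_sum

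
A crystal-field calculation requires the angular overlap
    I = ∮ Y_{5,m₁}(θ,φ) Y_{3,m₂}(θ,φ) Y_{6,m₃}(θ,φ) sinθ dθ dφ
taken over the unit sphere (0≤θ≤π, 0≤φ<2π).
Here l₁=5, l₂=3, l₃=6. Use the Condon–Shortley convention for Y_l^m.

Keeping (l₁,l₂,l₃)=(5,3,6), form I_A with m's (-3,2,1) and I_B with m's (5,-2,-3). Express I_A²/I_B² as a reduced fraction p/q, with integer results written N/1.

32/9

l's match ⇒ only the (l;m) 3-j factors differ between A and B.
A: triangle coeff Δ(5,3,6) = 1/675675; Σ_t [1,2]: t=1:−1/120960 t=2:+1/17280 = 1/20160; (3j)²=64/3003 [(5 3 6; -3 2 1)], sign=-1
B: triangle coeff Δ(5,3,6) = 1/675675; Σ_t [0,0]: t=0:+1/483840 = 1/483840; (3j)²=6/1001 [(5 3 6; 5 -2 -3)], sign=-1
I_A²/I_B² = (64/3003)/(6/1001) = 32/9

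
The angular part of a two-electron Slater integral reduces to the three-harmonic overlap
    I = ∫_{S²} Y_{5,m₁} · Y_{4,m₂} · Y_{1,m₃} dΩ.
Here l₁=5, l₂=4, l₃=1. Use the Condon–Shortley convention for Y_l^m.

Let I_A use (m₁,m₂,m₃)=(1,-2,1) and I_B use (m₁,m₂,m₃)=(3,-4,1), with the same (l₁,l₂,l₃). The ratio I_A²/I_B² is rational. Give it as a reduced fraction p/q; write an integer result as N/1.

l's match ⇒ only the (l;m) 3-j factors differ between A and B.
A: triangle coeff Δ(5,4,1) = 1/495; Σ_t [2,2]: t=2:+1/2880 = 1/2880; (3j)²=2/165 [(5 4 1; 1 -2 1)], sign=+1
B: triangle coeff Δ(5,4,1) = 1/495; Σ_t [0,0]: t=0:+1/80640 = 1/80640; (3j)²=1/495 [(5 4 1; 3 -4 1)], sign=+1
I_A²/I_B² = (2/165)/(1/495) = 6/1

6/1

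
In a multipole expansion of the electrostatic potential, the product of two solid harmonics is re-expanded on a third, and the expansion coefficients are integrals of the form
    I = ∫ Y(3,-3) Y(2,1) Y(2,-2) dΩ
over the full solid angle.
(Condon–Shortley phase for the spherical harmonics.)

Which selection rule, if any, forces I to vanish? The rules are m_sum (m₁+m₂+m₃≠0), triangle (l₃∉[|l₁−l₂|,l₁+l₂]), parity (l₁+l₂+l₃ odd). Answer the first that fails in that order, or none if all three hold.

Σmᵢ = -4  ✗
l₃∈[|l₁−l₂|,l₁+l₂]=[1,5], have l₃=2
Σlᵢ = 7 ⇒ odd

m_sum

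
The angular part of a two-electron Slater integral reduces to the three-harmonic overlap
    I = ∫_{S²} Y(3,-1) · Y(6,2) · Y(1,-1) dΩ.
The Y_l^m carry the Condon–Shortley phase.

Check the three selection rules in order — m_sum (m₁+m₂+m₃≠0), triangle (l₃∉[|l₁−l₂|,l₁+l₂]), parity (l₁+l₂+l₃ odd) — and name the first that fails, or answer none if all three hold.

triangle

m₁+m₂+m₃ = -1 + 2 − 1 = 0  ✓
triangle: |3−6|=3 ≤ l₃=1 ≤ 3+6=9  ✗
parity: l₁+l₂+l₃ = 10 is even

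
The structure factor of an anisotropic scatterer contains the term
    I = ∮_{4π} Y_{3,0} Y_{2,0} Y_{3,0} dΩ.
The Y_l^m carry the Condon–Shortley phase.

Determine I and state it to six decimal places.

Rules hold: Σm=0, L=8 even, 1≤3≤5.
N = 7·5·7 = 245
Δ = 2!·4!·2!/9! = 1/3780
Racah Σ t=0..2: t=0:+1/24 t=1:−1/4 t=2:+1/24 = -1/6
⇒ 3j(3 2 3; 0 0 0)² = 4/105, sgn +1
(m-triple is (0,0,0) — same symbol as above.)
4πI² = N·(3j₀)²·(3jₘ)² = 16/45
I = +1·√(0.355556/4π) = 0.16820883

0.168209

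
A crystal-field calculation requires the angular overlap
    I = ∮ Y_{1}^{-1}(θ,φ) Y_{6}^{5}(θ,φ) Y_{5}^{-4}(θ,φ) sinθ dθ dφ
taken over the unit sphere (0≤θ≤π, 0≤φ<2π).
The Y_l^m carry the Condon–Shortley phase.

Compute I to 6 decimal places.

m-sum 0 ✓  L=12 even ✓  5≤5≤7 ✓
Π(2lᵢ+1) = 3×13×11 = 429
triangle coeff Δ(1,6,5) = 1/858
Σ_t [1,1]: t=1:−1/14400 = -1/14400
(3j)²=6/143 [(1 6 5; 0 0 0)], sign=+1
Σ_t [2,2]: t=2:+1/725760 = 1/725760
(3j)²=5/78 [(1 6 5; -1 5 -4)], sign=-1
⇒ 4πI² = 15/13
I = (-1)√(15/13/(4π)) = -0.30301841

-0.303018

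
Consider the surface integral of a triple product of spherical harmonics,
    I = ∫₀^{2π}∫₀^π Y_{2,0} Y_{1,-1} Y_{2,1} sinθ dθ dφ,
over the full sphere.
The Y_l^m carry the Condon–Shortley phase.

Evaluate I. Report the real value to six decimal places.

l₁+l₂+l₃=5 is odd: 3j(l;000)=0 ⇒ I=0

0.000000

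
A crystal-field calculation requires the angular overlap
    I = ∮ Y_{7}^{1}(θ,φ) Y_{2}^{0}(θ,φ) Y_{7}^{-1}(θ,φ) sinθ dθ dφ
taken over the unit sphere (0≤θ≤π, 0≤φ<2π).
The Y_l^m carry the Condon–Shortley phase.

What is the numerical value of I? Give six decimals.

-0.151274

m-sum 0 ✓  L=16 even ✓  5≤7≤9 ✓
Π(2lᵢ+1) = 15×5×15 = 1125
triangle coeff Δ(7,2,7) = 1/185640
Σ_t [0,2]: t=0:+1/2419200 t=1:−1/518400 t=2:+1/2419200 = -1/907200
(3j)²=56/3315 [(7 2 7; 0 0 0)], sign=+1
Σ_t [0,2]: t=0:+1/2073600 t=1:−1/604800 t=2:+1/3870720 = -53/58060800
(3j)²=2809/185640 [(7 2 7; 1 0 -1)], sign=-1
⇒ 4πI² = 14045/48841
I = (-1)√(14045/48841/(4π)) = -0.15127378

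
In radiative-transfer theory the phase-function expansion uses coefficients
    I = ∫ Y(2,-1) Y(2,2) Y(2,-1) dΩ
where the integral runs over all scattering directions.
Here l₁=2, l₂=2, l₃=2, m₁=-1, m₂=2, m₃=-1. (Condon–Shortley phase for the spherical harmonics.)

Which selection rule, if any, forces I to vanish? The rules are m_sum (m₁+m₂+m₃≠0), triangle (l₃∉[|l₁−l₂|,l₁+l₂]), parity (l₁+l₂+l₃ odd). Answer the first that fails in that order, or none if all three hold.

none

azimuthal sum: -1 + 2 − 1 = 0  ✓
0 ≤ 2 ≤ 4 (triangle on l)  ✓
L = 2 + 2 + 2 = 6 (even)  ✓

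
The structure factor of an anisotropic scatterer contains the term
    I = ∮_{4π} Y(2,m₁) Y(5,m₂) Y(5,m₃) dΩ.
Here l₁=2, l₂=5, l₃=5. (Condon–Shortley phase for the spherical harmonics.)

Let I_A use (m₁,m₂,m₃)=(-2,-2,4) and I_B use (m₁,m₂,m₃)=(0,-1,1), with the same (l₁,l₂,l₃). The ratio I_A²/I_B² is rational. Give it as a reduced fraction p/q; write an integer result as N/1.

l's match ⇒ only the (l;m) 3-j factors differ between A and B.
A: triangle coeff Δ(2,5,5) = 1/38610; Σ_t [2,2]: t=2:+1/20160 = 1/20160; (3j)²=12/715 [(2 5 5; -2 -2 4)], sign=-1
B: triangle coeff Δ(2,5,5) = 1/38610; Σ_t [0,2]: t=0:+1/2304 t=1:−1/720 t=2:+1/5760 = -1/1280; (3j)²=27/1430 [(2 5 5; 0 -1 1)], sign=-1
I_A²/I_B² = (12/715)/(27/1430) = 8/9

8/9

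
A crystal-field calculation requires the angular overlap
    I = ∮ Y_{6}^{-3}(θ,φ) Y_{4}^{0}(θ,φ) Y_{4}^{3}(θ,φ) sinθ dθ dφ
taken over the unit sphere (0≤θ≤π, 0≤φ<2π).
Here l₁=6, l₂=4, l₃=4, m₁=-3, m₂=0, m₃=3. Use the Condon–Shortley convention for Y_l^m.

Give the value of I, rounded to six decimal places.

0.123195

Checks pass: Σm=0; 14 even; l₃=4∈[2,10].
(2·6+1)(2·4+1)(2·4+1) = 1053
Δ: 6! 6! 2! / 15! → 1/1261260
sum: t=2:+1/4608 t=3:−1/1296 t=4:+1/4608 = -7/20736
3j²(6 4 4; 0 0 0) = Δ·Π!·Σ² = 20/1287  (sign -1)
sum: t=3:−1/25920 t=4:+1/11520 = 1/20736
3j²(6 4 4; -3 0 3) = Δ·Π!·Σ² = 5/429  (sign -1)
combine: 4πI² = 1053·20/1287·5/429 = 300/1573
take √, sign +1: I = 0.12319450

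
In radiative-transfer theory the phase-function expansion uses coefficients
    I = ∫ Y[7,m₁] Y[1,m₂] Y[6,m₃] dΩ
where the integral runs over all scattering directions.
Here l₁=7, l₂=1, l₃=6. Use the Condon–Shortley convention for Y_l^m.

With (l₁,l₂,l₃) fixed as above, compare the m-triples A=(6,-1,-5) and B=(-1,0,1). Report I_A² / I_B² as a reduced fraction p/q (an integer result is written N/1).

13/8

l's match ⇒ only the (l;m) 3-j factors differ between A and B.
A: triangle coeff Δ(7,1,6) = 1/1365; Σ_t [0,0]: t=0:+1/79833600 = 1/79833600; (3j)²=2/35 [(7 1 6; 6 -1 -5)], sign=-1
B: triangle coeff Δ(7,1,6) = 1/1365; Σ_t [1,1]: t=1:−1/604800 = -1/604800; (3j)²=16/455 [(7 1 6; -1 0 1)], sign=+1
I_A²/I_B² = (2/35)/(16/455) = 13/8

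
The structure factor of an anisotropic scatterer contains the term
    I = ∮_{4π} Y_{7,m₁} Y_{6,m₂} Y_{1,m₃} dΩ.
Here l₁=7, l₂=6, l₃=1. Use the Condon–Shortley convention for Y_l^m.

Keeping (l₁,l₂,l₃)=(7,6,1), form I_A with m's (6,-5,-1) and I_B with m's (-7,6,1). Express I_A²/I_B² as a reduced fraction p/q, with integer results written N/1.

Same 7,6,1: normalisation and zero-m 3j drop out of the ratio.
A: Δ: 12! 2! 0! / 15! → 1/1365; sum: t=1:−1/79833600 = -1/79833600; 3j²(7 6 1; 6 -5 -1) = Δ·Π!·Σ² = 2/35  (sign -1)
B: Δ: 12! 2! 0! / 15! → 1/1365; sum: t=12:+1/958003200 = 1/958003200; 3j²(7 6 1; -7 6 1) = Δ·Π!·Σ² = 1/15  (sign +1)
I_A²/I_B² = (2/35)/(1/15) = 6/7

6/7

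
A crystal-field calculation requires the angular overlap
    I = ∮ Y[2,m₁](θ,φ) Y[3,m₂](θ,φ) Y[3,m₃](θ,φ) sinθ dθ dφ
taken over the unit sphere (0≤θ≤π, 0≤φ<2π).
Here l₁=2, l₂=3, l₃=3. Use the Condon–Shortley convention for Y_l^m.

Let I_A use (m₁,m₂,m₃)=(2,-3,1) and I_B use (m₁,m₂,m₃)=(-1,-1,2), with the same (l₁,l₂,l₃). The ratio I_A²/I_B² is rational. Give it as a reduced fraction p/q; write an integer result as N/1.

Same 2,3,3: normalisation and zero-m 3j drop out of the ratio.
A: Δ: 2! 2! 4! / 9! → 1/3780; sum: t=0:+1/96 = 1/96; 3j²(2 3 3; 2 -3 1) = Δ·Π!·Σ² = 1/42  (sign +1)
B: Δ: 2! 2! 4! / 9! → 1/3780; sum: t=1:−1/12 t=2:+1/48 = -1/16; 3j²(2 3 3; -1 -1 2) = Δ·Π!·Σ² = 1/28  (sign +1)
I_A²/I_B² = (1/42)/(1/28) = 2/3

2/3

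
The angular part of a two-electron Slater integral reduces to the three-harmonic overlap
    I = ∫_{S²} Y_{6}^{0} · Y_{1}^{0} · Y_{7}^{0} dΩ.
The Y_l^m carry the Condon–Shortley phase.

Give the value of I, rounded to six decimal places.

m-sum 0 ✓  L=14 even ✓  5≤7≤7 ✓
Π(2lᵢ+1) = 13×3×15 = 585
triangle coeff Δ(6,1,7) = 1/1365
Σ_t [0,0]: t=0:+1/518400 = 1/518400
(3j)²=7/195 [(6 1 7; 0 0 0)], sign=-1
(m-triple is (0,0,0) — same symbol as above.)
⇒ 4πI² = 49/65
I = (+1)√(49/65/(4π)) = 0.24492687

0.244927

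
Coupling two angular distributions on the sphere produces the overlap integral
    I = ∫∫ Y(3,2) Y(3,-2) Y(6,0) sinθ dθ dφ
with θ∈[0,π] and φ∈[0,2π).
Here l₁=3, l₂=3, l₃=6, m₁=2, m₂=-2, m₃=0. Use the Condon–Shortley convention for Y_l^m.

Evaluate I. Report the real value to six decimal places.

0.071126

Checks pass: Σm=0; 12 even; l₃=6∈[0,6].
(2·3+1)(2·3+1)(2·6+1) = 637
Δ: 0! 6! 6! / 13! → 1/12012
sum: t=0:+1/1296 = 1/1296
3j²(3 3 6; 0 0 0) = Δ·Π!·Σ² = 100/3003  (sign +1)
sum: t=0:+1/14400 = 1/14400
3j²(3 3 6; 2 -2 0) = Δ·Π!·Σ² = 3/1001  (sign +1)
combine: 4πI² = 637·100/3003·3/1001 = 100/1573
take √, sign +1: I = 0.07112638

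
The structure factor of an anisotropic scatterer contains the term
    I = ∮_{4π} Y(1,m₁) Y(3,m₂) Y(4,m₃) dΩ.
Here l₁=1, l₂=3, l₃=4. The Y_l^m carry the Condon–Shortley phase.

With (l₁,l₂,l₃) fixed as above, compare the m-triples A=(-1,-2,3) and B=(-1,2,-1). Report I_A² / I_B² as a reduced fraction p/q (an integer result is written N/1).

l's match ⇒ only the (l;m) 3-j factors differ between A and B.
A: triangle coeff Δ(1,3,4) = 1/252; Σ_t [0,0]: t=0:+1/240 = 1/240; (3j)²=1/12 [(1 3 4; -1 -2 3)], sign=-1
B: triangle coeff Δ(1,3,4) = 1/252; Σ_t [0,0]: t=0:+1/240 = 1/240; (3j)²=1/84 [(1 3 4; -1 2 -1)], sign=-1
I_A²/I_B² = (1/12)/(1/84) = 7/1

7/1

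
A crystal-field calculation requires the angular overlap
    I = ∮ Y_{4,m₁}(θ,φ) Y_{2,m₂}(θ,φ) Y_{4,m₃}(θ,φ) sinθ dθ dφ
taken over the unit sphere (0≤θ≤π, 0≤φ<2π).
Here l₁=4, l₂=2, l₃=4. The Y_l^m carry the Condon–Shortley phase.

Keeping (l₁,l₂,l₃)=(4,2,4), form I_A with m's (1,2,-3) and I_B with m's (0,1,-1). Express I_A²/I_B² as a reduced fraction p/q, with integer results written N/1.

63/5

Same 4,2,4: normalisation and zero-m 3j drop out of the ratio.
A: Δ: 2! 6! 2! / 11! → 1/13860; sum: t=2:+1/480 = 1/480; 3j²(4 2 4; 1 2 -3) = Δ·Π!·Σ² = 3/110  (sign -1)
B: Δ: 2! 6! 2! / 11! → 1/13860; sum: t=1:−1/72 t=2:+1/96 = -1/288; 3j²(4 2 4; 0 1 -1) = Δ·Π!·Σ² = 1/462  (sign +1)
I_A²/I_B² = (3/110)/(1/462) = 63/5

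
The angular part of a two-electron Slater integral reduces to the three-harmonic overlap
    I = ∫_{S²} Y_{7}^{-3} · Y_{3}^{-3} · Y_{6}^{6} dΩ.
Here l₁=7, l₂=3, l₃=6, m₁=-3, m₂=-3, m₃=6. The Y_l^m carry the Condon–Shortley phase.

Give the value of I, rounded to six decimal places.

0.026979

Checks pass: Σm=0; 16 even; l₃=6∈[4,10].
(2·7+1)(2·3+1)(2·6+1) = 1365
Δ: 4! 10! 2! / 17! → 1/2042040
sum: t=1:−1/207360 t=2:+1/57600 t=3:−1/207360 = 1/129600
3j²(7 3 6; 0 0 0) = Δ·Π!·Σ² = 168/12155  (sign +1)
sum: t=0:+1/174182400 = 1/174182400
3j²(7 3 6; -3 -3 6) = Δ·Π!·Σ² = 3/6188  (sign +1)
combine: 4πI² = 1365·168/12155·3/6188 = 378/41327
take √, sign +1: I = 0.02697889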